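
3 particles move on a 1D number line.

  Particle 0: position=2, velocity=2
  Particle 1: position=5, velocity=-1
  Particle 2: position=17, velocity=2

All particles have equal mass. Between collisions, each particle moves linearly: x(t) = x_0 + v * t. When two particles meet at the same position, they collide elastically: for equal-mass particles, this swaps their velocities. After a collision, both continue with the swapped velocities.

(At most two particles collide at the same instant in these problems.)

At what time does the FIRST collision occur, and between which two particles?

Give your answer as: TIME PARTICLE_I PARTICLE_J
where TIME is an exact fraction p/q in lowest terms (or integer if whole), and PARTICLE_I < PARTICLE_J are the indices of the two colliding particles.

Answer: 1 0 1

Derivation:
Pair (0,1): pos 2,5 vel 2,-1 -> gap=3, closing at 3/unit, collide at t=1
Pair (1,2): pos 5,17 vel -1,2 -> not approaching (rel speed -3 <= 0)
Earliest collision: t=1 between 0 and 1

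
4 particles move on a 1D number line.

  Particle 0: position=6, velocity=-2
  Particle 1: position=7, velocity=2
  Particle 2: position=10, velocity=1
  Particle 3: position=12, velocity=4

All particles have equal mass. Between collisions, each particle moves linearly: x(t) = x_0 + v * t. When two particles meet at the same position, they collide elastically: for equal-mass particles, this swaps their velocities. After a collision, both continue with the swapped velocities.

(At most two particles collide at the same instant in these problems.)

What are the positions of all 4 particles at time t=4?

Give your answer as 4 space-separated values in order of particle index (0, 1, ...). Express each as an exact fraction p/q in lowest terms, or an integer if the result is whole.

Collision at t=3: particles 1 and 2 swap velocities; positions: p0=0 p1=13 p2=13 p3=24; velocities now: v0=-2 v1=1 v2=2 v3=4
Advance to t=4 (no further collisions before then); velocities: v0=-2 v1=1 v2=2 v3=4; positions = -2 14 15 28

Answer: -2 14 15 28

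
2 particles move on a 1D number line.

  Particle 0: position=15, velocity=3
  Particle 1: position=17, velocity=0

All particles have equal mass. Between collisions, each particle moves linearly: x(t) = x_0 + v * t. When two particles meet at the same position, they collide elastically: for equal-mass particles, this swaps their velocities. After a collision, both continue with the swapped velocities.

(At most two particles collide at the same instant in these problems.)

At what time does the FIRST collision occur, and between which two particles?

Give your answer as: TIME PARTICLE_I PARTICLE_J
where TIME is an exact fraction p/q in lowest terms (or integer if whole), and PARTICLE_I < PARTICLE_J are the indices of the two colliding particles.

Pair (0,1): pos 15,17 vel 3,0 -> gap=2, closing at 3/unit, collide at t=2/3
Earliest collision: t=2/3 between 0 and 1

Answer: 2/3 0 1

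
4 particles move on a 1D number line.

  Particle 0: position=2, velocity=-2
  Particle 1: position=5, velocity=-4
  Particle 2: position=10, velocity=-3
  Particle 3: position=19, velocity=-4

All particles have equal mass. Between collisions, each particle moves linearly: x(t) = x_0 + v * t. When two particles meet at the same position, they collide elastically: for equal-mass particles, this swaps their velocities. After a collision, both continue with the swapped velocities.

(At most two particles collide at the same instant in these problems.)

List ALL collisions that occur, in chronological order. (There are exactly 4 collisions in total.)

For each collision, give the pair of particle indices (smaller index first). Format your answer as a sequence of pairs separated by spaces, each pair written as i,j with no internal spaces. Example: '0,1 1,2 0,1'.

Collision at t=3/2: particles 0 and 1 swap velocities; positions: p0=-1 p1=-1 p2=11/2 p3=13; velocities now: v0=-4 v1=-2 v2=-3 v3=-4
Collision at t=8: particles 1 and 2 swap velocities; positions: p0=-27 p1=-14 p2=-14 p3=-13; velocities now: v0=-4 v1=-3 v2=-2 v3=-4
Collision at t=17/2: particles 2 and 3 swap velocities; positions: p0=-29 p1=-31/2 p2=-15 p3=-15; velocities now: v0=-4 v1=-3 v2=-4 v3=-2
Collision at t=9: particles 1 and 2 swap velocities; positions: p0=-31 p1=-17 p2=-17 p3=-16; velocities now: v0=-4 v1=-4 v2=-3 v3=-2

Answer: 0,1 1,2 2,3 1,2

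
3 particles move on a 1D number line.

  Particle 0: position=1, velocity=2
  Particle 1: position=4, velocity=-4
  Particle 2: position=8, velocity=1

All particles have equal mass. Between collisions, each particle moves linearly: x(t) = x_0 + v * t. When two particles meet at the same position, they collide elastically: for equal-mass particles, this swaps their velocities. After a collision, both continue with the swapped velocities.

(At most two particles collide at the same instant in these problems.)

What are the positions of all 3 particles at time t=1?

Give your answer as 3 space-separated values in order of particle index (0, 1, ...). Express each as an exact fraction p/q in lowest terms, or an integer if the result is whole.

Answer: 0 3 9

Derivation:
Collision at t=1/2: particles 0 and 1 swap velocities; positions: p0=2 p1=2 p2=17/2; velocities now: v0=-4 v1=2 v2=1
Advance to t=1 (no further collisions before then); velocities: v0=-4 v1=2 v2=1; positions = 0 3 9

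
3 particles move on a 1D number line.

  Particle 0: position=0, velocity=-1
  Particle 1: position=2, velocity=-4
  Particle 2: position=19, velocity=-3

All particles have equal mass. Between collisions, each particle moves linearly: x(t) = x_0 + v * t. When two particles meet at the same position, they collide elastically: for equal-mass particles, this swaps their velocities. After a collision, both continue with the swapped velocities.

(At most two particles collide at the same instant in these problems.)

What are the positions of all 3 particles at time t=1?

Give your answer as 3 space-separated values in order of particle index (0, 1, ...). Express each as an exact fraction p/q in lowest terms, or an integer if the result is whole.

Collision at t=2/3: particles 0 and 1 swap velocities; positions: p0=-2/3 p1=-2/3 p2=17; velocities now: v0=-4 v1=-1 v2=-3
Advance to t=1 (no further collisions before then); velocities: v0=-4 v1=-1 v2=-3; positions = -2 -1 16

Answer: -2 -1 16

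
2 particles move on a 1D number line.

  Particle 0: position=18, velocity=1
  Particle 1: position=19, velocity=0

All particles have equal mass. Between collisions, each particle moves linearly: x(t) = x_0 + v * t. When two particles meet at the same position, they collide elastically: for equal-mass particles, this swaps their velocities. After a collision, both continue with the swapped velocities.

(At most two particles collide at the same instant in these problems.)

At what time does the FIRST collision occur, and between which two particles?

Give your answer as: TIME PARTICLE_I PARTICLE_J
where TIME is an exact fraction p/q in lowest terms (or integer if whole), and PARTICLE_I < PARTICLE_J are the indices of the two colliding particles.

Pair (0,1): pos 18,19 vel 1,0 -> gap=1, closing at 1/unit, collide at t=1
Earliest collision: t=1 between 0 and 1

Answer: 1 0 1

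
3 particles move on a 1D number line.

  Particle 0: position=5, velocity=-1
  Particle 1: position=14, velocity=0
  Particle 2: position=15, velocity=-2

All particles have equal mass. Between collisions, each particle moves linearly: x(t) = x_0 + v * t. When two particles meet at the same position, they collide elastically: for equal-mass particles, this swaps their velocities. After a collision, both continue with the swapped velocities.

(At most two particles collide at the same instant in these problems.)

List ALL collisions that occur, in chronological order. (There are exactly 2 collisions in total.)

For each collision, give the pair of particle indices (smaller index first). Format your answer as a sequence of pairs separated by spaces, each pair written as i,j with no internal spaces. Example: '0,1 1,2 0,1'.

Answer: 1,2 0,1

Derivation:
Collision at t=1/2: particles 1 and 2 swap velocities; positions: p0=9/2 p1=14 p2=14; velocities now: v0=-1 v1=-2 v2=0
Collision at t=10: particles 0 and 1 swap velocities; positions: p0=-5 p1=-5 p2=14; velocities now: v0=-2 v1=-1 v2=0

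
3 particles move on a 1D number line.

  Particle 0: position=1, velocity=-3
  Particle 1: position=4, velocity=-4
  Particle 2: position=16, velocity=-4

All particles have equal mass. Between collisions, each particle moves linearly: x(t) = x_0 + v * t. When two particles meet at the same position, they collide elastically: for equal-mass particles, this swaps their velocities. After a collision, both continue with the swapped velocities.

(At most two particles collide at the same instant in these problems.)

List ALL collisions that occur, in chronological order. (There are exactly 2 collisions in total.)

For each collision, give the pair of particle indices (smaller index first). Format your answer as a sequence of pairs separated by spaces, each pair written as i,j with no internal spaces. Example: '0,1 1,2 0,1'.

Collision at t=3: particles 0 and 1 swap velocities; positions: p0=-8 p1=-8 p2=4; velocities now: v0=-4 v1=-3 v2=-4
Collision at t=15: particles 1 and 2 swap velocities; positions: p0=-56 p1=-44 p2=-44; velocities now: v0=-4 v1=-4 v2=-3

Answer: 0,1 1,2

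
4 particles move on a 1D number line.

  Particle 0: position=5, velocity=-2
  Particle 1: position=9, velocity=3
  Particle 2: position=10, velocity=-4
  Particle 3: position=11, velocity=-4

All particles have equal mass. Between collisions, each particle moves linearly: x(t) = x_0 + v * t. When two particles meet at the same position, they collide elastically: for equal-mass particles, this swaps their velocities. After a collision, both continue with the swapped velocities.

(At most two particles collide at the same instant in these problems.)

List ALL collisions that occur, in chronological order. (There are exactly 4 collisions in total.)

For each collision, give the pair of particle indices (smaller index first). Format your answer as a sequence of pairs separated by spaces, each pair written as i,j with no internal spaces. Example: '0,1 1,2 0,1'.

Answer: 1,2 2,3 0,1 1,2

Derivation:
Collision at t=1/7: particles 1 and 2 swap velocities; positions: p0=33/7 p1=66/7 p2=66/7 p3=73/7; velocities now: v0=-2 v1=-4 v2=3 v3=-4
Collision at t=2/7: particles 2 and 3 swap velocities; positions: p0=31/7 p1=62/7 p2=69/7 p3=69/7; velocities now: v0=-2 v1=-4 v2=-4 v3=3
Collision at t=5/2: particles 0 and 1 swap velocities; positions: p0=0 p1=0 p2=1 p3=33/2; velocities now: v0=-4 v1=-2 v2=-4 v3=3
Collision at t=3: particles 1 and 2 swap velocities; positions: p0=-2 p1=-1 p2=-1 p3=18; velocities now: v0=-4 v1=-4 v2=-2 v3=3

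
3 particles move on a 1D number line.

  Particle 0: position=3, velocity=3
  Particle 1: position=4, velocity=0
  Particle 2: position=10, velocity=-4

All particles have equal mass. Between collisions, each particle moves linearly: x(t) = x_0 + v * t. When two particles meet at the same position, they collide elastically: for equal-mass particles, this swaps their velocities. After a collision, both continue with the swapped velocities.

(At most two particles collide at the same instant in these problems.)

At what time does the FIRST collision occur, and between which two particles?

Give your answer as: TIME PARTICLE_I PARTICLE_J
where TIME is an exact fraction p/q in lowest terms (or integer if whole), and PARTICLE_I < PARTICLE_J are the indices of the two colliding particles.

Answer: 1/3 0 1

Derivation:
Pair (0,1): pos 3,4 vel 3,0 -> gap=1, closing at 3/unit, collide at t=1/3
Pair (1,2): pos 4,10 vel 0,-4 -> gap=6, closing at 4/unit, collide at t=3/2
Earliest collision: t=1/3 between 0 and 1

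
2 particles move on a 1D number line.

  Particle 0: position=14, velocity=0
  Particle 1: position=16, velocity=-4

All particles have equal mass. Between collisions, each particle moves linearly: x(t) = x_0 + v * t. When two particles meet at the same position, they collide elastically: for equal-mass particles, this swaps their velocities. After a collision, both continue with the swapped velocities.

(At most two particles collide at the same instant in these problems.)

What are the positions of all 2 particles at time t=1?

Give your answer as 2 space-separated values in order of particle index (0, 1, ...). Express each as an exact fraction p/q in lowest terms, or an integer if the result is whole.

Collision at t=1/2: particles 0 and 1 swap velocities; positions: p0=14 p1=14; velocities now: v0=-4 v1=0
Advance to t=1 (no further collisions before then); velocities: v0=-4 v1=0; positions = 12 14

Answer: 12 14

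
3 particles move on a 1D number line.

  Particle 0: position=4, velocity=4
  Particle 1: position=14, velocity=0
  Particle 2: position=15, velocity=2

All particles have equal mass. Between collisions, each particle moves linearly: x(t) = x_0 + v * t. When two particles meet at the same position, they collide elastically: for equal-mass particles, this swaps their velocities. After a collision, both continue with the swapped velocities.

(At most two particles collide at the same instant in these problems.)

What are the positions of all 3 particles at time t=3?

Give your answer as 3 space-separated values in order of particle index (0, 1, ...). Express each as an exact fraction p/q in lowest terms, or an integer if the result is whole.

Answer: 14 16 21

Derivation:
Collision at t=5/2: particles 0 and 1 swap velocities; positions: p0=14 p1=14 p2=20; velocities now: v0=0 v1=4 v2=2
Advance to t=3 (no further collisions before then); velocities: v0=0 v1=4 v2=2; positions = 14 16 21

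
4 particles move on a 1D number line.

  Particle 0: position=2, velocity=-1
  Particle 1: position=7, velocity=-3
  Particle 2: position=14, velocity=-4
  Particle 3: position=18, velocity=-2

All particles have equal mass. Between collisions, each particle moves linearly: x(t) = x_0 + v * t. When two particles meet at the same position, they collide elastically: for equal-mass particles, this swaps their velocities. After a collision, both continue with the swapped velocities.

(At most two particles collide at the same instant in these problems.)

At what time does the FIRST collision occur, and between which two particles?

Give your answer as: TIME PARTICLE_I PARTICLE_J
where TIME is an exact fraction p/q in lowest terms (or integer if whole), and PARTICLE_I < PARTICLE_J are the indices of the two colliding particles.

Answer: 5/2 0 1

Derivation:
Pair (0,1): pos 2,7 vel -1,-3 -> gap=5, closing at 2/unit, collide at t=5/2
Pair (1,2): pos 7,14 vel -3,-4 -> gap=7, closing at 1/unit, collide at t=7
Pair (2,3): pos 14,18 vel -4,-2 -> not approaching (rel speed -2 <= 0)
Earliest collision: t=5/2 between 0 and 1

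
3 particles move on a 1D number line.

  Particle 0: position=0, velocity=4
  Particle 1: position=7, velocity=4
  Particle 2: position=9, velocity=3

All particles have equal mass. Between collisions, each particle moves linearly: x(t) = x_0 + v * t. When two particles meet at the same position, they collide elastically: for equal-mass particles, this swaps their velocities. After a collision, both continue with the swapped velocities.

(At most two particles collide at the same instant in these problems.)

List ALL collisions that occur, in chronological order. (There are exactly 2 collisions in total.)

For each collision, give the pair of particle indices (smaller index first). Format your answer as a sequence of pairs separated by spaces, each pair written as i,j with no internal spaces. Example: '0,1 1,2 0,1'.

Collision at t=2: particles 1 and 2 swap velocities; positions: p0=8 p1=15 p2=15; velocities now: v0=4 v1=3 v2=4
Collision at t=9: particles 0 and 1 swap velocities; positions: p0=36 p1=36 p2=43; velocities now: v0=3 v1=4 v2=4

Answer: 1,2 0,1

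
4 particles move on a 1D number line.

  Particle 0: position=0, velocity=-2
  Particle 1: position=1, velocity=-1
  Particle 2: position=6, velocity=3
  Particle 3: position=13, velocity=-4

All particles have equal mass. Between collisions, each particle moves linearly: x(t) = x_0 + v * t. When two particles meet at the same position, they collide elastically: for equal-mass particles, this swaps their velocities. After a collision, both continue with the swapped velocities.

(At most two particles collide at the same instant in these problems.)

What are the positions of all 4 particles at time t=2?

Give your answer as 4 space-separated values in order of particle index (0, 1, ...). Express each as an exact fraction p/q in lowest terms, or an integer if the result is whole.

Answer: -4 -1 5 12

Derivation:
Collision at t=1: particles 2 and 3 swap velocities; positions: p0=-2 p1=0 p2=9 p3=9; velocities now: v0=-2 v1=-1 v2=-4 v3=3
Advance to t=2 (no further collisions before then); velocities: v0=-2 v1=-1 v2=-4 v3=3; positions = -4 -1 5 12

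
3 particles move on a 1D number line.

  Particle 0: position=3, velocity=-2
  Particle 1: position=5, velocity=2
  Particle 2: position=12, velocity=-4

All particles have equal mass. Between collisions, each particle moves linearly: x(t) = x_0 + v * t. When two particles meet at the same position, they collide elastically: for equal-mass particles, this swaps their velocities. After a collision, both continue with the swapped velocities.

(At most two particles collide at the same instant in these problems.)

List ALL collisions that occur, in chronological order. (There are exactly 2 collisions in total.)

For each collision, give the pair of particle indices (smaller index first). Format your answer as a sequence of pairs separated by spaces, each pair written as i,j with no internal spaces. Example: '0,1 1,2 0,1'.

Collision at t=7/6: particles 1 and 2 swap velocities; positions: p0=2/3 p1=22/3 p2=22/3; velocities now: v0=-2 v1=-4 v2=2
Collision at t=9/2: particles 0 and 1 swap velocities; positions: p0=-6 p1=-6 p2=14; velocities now: v0=-4 v1=-2 v2=2

Answer: 1,2 0,1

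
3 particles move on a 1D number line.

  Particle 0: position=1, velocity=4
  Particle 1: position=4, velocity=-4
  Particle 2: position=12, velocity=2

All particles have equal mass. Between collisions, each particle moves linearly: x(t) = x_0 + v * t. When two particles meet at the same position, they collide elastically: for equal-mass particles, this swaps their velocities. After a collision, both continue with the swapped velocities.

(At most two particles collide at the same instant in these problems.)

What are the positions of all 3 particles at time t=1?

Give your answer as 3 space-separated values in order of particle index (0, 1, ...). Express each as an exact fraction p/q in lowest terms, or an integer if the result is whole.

Collision at t=3/8: particles 0 and 1 swap velocities; positions: p0=5/2 p1=5/2 p2=51/4; velocities now: v0=-4 v1=4 v2=2
Advance to t=1 (no further collisions before then); velocities: v0=-4 v1=4 v2=2; positions = 0 5 14

Answer: 0 5 14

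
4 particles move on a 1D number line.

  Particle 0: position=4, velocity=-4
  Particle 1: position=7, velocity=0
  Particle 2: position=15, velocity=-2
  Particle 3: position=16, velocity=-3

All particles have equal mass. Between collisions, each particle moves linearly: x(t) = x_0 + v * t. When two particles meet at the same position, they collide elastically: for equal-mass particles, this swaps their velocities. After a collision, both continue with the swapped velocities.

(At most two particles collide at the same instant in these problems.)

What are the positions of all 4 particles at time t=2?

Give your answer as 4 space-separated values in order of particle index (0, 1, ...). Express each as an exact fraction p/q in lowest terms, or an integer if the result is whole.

Answer: -4 7 10 11

Derivation:
Collision at t=1: particles 2 and 3 swap velocities; positions: p0=0 p1=7 p2=13 p3=13; velocities now: v0=-4 v1=0 v2=-3 v3=-2
Advance to t=2 (no further collisions before then); velocities: v0=-4 v1=0 v2=-3 v3=-2; positions = -4 7 10 11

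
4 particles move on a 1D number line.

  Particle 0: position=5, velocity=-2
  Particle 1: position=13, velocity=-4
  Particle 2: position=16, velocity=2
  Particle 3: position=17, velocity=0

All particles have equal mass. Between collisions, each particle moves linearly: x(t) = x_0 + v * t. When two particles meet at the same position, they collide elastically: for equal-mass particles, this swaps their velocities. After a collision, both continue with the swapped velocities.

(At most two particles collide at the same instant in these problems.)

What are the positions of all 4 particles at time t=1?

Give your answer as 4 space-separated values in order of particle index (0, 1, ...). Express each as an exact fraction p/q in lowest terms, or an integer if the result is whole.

Answer: 3 9 17 18

Derivation:
Collision at t=1/2: particles 2 and 3 swap velocities; positions: p0=4 p1=11 p2=17 p3=17; velocities now: v0=-2 v1=-4 v2=0 v3=2
Advance to t=1 (no further collisions before then); velocities: v0=-2 v1=-4 v2=0 v3=2; positions = 3 9 17 18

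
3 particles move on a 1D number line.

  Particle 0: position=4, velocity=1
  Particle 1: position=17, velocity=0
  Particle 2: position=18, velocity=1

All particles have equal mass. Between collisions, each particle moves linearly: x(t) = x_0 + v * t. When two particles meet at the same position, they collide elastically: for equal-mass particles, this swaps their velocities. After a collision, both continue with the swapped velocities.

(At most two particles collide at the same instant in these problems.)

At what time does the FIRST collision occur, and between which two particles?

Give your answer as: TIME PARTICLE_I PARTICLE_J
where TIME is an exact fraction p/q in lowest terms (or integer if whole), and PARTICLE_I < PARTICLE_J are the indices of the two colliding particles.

Pair (0,1): pos 4,17 vel 1,0 -> gap=13, closing at 1/unit, collide at t=13
Pair (1,2): pos 17,18 vel 0,1 -> not approaching (rel speed -1 <= 0)
Earliest collision: t=13 between 0 and 1

Answer: 13 0 1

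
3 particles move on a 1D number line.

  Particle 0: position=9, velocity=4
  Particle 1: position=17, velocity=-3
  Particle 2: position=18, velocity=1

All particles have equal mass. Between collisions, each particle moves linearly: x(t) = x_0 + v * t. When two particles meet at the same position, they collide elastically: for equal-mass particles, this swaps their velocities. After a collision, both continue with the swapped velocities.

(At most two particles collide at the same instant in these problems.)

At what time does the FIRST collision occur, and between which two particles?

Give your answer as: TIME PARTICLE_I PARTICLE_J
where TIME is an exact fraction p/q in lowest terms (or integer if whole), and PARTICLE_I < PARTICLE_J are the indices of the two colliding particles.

Pair (0,1): pos 9,17 vel 4,-3 -> gap=8, closing at 7/unit, collide at t=8/7
Pair (1,2): pos 17,18 vel -3,1 -> not approaching (rel speed -4 <= 0)
Earliest collision: t=8/7 between 0 and 1

Answer: 8/7 0 1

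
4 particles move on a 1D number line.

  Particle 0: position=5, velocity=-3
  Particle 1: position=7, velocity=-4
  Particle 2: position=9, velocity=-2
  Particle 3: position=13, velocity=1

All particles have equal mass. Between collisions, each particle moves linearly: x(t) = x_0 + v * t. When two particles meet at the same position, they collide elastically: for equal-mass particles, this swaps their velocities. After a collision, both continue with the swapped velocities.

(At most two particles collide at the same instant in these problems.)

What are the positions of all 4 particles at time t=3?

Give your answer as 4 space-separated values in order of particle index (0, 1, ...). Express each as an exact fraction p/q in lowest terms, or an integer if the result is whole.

Collision at t=2: particles 0 and 1 swap velocities; positions: p0=-1 p1=-1 p2=5 p3=15; velocities now: v0=-4 v1=-3 v2=-2 v3=1
Advance to t=3 (no further collisions before then); velocities: v0=-4 v1=-3 v2=-2 v3=1; positions = -5 -4 3 16

Answer: -5 -4 3 16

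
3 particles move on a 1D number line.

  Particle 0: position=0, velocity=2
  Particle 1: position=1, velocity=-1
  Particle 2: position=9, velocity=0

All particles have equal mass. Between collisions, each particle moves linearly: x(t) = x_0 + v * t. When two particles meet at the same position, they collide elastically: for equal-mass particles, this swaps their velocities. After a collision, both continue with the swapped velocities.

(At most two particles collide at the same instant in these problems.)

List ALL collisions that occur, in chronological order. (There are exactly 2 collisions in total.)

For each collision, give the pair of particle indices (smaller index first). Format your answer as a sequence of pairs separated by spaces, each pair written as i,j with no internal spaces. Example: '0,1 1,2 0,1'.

Collision at t=1/3: particles 0 and 1 swap velocities; positions: p0=2/3 p1=2/3 p2=9; velocities now: v0=-1 v1=2 v2=0
Collision at t=9/2: particles 1 and 2 swap velocities; positions: p0=-7/2 p1=9 p2=9; velocities now: v0=-1 v1=0 v2=2

Answer: 0,1 1,2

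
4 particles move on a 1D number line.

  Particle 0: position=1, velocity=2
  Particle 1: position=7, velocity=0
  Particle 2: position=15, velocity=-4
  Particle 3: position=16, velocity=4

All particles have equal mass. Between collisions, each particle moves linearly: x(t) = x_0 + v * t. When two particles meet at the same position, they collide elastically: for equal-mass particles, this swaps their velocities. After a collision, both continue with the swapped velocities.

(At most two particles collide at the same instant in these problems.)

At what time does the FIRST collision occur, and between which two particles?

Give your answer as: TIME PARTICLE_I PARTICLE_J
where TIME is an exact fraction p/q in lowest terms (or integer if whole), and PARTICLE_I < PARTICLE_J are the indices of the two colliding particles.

Pair (0,1): pos 1,7 vel 2,0 -> gap=6, closing at 2/unit, collide at t=3
Pair (1,2): pos 7,15 vel 0,-4 -> gap=8, closing at 4/unit, collide at t=2
Pair (2,3): pos 15,16 vel -4,4 -> not approaching (rel speed -8 <= 0)
Earliest collision: t=2 between 1 and 2

Answer: 2 1 2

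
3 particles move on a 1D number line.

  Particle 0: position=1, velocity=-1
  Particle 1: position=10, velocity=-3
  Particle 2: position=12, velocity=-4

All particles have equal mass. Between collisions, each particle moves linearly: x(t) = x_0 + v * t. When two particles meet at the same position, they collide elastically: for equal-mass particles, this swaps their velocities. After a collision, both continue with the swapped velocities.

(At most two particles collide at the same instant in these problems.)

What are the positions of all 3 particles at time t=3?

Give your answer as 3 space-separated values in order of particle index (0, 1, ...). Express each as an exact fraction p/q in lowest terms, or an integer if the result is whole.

Answer: -2 0 1

Derivation:
Collision at t=2: particles 1 and 2 swap velocities; positions: p0=-1 p1=4 p2=4; velocities now: v0=-1 v1=-4 v2=-3
Advance to t=3 (no further collisions before then); velocities: v0=-1 v1=-4 v2=-3; positions = -2 0 1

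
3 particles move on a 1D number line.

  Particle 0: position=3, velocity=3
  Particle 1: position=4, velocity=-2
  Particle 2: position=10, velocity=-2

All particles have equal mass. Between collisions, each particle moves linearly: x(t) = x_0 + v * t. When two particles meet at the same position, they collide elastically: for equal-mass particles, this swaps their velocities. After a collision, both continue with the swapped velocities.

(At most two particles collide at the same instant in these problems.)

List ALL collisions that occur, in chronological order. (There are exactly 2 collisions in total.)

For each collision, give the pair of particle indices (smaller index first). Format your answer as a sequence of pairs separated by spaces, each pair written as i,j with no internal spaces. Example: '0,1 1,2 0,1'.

Answer: 0,1 1,2

Derivation:
Collision at t=1/5: particles 0 and 1 swap velocities; positions: p0=18/5 p1=18/5 p2=48/5; velocities now: v0=-2 v1=3 v2=-2
Collision at t=7/5: particles 1 and 2 swap velocities; positions: p0=6/5 p1=36/5 p2=36/5; velocities now: v0=-2 v1=-2 v2=3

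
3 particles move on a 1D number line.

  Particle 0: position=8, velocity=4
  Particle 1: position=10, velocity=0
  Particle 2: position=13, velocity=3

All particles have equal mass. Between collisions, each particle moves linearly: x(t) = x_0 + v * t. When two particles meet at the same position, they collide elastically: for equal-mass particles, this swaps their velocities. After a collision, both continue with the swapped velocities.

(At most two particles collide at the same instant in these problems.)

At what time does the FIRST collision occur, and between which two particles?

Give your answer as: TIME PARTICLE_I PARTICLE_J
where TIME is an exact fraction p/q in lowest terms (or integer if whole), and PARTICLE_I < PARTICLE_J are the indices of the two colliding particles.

Pair (0,1): pos 8,10 vel 4,0 -> gap=2, closing at 4/unit, collide at t=1/2
Pair (1,2): pos 10,13 vel 0,3 -> not approaching (rel speed -3 <= 0)
Earliest collision: t=1/2 between 0 and 1

Answer: 1/2 0 1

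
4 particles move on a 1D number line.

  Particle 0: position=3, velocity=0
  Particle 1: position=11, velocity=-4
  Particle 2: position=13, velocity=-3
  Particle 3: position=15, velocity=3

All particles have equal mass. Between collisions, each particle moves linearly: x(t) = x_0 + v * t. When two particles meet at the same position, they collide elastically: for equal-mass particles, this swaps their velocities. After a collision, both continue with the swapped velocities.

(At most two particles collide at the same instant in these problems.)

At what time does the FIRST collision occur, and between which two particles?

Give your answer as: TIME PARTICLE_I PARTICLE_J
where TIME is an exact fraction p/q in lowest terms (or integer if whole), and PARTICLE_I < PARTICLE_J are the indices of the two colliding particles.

Answer: 2 0 1

Derivation:
Pair (0,1): pos 3,11 vel 0,-4 -> gap=8, closing at 4/unit, collide at t=2
Pair (1,2): pos 11,13 vel -4,-3 -> not approaching (rel speed -1 <= 0)
Pair (2,3): pos 13,15 vel -3,3 -> not approaching (rel speed -6 <= 0)
Earliest collision: t=2 between 0 and 1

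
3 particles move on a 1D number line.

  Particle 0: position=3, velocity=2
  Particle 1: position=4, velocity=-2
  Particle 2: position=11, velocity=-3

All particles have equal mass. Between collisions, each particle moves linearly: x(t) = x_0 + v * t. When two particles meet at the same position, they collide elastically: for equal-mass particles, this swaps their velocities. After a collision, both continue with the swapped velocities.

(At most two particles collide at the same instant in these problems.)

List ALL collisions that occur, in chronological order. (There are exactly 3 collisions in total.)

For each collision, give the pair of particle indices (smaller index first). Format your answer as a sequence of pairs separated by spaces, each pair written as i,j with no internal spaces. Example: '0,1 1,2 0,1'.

Collision at t=1/4: particles 0 and 1 swap velocities; positions: p0=7/2 p1=7/2 p2=41/4; velocities now: v0=-2 v1=2 v2=-3
Collision at t=8/5: particles 1 and 2 swap velocities; positions: p0=4/5 p1=31/5 p2=31/5; velocities now: v0=-2 v1=-3 v2=2
Collision at t=7: particles 0 and 1 swap velocities; positions: p0=-10 p1=-10 p2=17; velocities now: v0=-3 v1=-2 v2=2

Answer: 0,1 1,2 0,1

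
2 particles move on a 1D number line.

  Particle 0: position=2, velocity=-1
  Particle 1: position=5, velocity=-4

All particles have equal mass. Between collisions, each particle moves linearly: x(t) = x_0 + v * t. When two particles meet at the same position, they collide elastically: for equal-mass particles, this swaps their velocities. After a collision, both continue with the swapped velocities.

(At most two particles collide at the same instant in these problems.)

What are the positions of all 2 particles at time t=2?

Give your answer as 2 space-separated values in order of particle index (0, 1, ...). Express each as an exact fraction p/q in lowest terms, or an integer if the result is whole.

Collision at t=1: particles 0 and 1 swap velocities; positions: p0=1 p1=1; velocities now: v0=-4 v1=-1
Advance to t=2 (no further collisions before then); velocities: v0=-4 v1=-1; positions = -3 0

Answer: -3 0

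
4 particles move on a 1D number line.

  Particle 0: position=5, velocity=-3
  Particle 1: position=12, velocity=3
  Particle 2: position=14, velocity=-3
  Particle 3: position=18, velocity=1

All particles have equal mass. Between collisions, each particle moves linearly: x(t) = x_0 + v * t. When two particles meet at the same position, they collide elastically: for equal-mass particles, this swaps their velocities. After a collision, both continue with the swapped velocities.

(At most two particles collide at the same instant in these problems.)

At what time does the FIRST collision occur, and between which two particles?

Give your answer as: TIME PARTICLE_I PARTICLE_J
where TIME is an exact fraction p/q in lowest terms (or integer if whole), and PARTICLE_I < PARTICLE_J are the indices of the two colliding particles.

Pair (0,1): pos 5,12 vel -3,3 -> not approaching (rel speed -6 <= 0)
Pair (1,2): pos 12,14 vel 3,-3 -> gap=2, closing at 6/unit, collide at t=1/3
Pair (2,3): pos 14,18 vel -3,1 -> not approaching (rel speed -4 <= 0)
Earliest collision: t=1/3 between 1 and 2

Answer: 1/3 1 2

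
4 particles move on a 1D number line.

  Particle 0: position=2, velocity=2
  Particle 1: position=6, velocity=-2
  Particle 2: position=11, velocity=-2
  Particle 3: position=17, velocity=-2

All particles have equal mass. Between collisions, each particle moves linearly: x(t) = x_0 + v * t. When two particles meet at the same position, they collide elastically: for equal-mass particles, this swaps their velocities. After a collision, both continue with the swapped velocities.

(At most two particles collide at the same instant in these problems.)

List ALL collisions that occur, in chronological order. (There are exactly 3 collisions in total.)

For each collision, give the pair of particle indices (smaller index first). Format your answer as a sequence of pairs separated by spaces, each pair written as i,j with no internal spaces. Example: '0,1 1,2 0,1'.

Answer: 0,1 1,2 2,3

Derivation:
Collision at t=1: particles 0 and 1 swap velocities; positions: p0=4 p1=4 p2=9 p3=15; velocities now: v0=-2 v1=2 v2=-2 v3=-2
Collision at t=9/4: particles 1 and 2 swap velocities; positions: p0=3/2 p1=13/2 p2=13/2 p3=25/2; velocities now: v0=-2 v1=-2 v2=2 v3=-2
Collision at t=15/4: particles 2 and 3 swap velocities; positions: p0=-3/2 p1=7/2 p2=19/2 p3=19/2; velocities now: v0=-2 v1=-2 v2=-2 v3=2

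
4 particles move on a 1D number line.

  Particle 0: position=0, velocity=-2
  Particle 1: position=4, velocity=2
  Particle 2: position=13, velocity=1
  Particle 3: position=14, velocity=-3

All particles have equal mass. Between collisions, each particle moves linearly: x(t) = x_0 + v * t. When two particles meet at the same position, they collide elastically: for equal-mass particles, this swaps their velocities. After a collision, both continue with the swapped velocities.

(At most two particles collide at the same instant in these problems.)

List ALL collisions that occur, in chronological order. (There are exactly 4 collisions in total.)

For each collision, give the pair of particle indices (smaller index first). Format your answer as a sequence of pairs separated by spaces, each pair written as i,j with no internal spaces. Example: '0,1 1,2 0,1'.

Answer: 2,3 1,2 2,3 0,1

Derivation:
Collision at t=1/4: particles 2 and 3 swap velocities; positions: p0=-1/2 p1=9/2 p2=53/4 p3=53/4; velocities now: v0=-2 v1=2 v2=-3 v3=1
Collision at t=2: particles 1 and 2 swap velocities; positions: p0=-4 p1=8 p2=8 p3=15; velocities now: v0=-2 v1=-3 v2=2 v3=1
Collision at t=9: particles 2 and 3 swap velocities; positions: p0=-18 p1=-13 p2=22 p3=22; velocities now: v0=-2 v1=-3 v2=1 v3=2
Collision at t=14: particles 0 and 1 swap velocities; positions: p0=-28 p1=-28 p2=27 p3=32; velocities now: v0=-3 v1=-2 v2=1 v3=2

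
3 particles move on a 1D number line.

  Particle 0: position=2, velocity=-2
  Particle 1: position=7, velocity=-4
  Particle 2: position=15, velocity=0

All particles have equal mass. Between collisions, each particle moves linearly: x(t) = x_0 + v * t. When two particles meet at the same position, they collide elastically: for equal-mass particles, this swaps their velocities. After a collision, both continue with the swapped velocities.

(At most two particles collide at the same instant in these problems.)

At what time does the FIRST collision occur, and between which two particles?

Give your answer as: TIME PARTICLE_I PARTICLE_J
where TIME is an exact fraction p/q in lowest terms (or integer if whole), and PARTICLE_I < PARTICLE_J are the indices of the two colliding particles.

Answer: 5/2 0 1

Derivation:
Pair (0,1): pos 2,7 vel -2,-4 -> gap=5, closing at 2/unit, collide at t=5/2
Pair (1,2): pos 7,15 vel -4,0 -> not approaching (rel speed -4 <= 0)
Earliest collision: t=5/2 between 0 and 1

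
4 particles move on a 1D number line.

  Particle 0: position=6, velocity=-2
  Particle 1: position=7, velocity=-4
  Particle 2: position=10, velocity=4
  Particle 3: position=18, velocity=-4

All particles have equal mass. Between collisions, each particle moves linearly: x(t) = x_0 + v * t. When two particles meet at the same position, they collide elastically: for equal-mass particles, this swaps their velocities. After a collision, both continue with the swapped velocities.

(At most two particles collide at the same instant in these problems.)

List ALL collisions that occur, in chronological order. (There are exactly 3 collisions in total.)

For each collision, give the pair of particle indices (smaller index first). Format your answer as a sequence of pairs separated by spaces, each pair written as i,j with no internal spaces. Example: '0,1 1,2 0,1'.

Collision at t=1/2: particles 0 and 1 swap velocities; positions: p0=5 p1=5 p2=12 p3=16; velocities now: v0=-4 v1=-2 v2=4 v3=-4
Collision at t=1: particles 2 and 3 swap velocities; positions: p0=3 p1=4 p2=14 p3=14; velocities now: v0=-4 v1=-2 v2=-4 v3=4
Collision at t=6: particles 1 and 2 swap velocities; positions: p0=-17 p1=-6 p2=-6 p3=34; velocities now: v0=-4 v1=-4 v2=-2 v3=4

Answer: 0,1 2,3 1,2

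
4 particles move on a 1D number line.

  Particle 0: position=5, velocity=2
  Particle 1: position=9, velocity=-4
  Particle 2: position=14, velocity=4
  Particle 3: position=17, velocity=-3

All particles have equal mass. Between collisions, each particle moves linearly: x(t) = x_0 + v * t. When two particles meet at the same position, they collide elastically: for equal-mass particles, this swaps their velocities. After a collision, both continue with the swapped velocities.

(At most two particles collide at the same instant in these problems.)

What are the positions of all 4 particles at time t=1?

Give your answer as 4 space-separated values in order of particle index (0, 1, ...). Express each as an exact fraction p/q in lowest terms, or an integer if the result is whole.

Answer: 5 7 14 18

Derivation:
Collision at t=3/7: particles 2 and 3 swap velocities; positions: p0=41/7 p1=51/7 p2=110/7 p3=110/7; velocities now: v0=2 v1=-4 v2=-3 v3=4
Collision at t=2/3: particles 0 and 1 swap velocities; positions: p0=19/3 p1=19/3 p2=15 p3=50/3; velocities now: v0=-4 v1=2 v2=-3 v3=4
Advance to t=1 (no further collisions before then); velocities: v0=-4 v1=2 v2=-3 v3=4; positions = 5 7 14 18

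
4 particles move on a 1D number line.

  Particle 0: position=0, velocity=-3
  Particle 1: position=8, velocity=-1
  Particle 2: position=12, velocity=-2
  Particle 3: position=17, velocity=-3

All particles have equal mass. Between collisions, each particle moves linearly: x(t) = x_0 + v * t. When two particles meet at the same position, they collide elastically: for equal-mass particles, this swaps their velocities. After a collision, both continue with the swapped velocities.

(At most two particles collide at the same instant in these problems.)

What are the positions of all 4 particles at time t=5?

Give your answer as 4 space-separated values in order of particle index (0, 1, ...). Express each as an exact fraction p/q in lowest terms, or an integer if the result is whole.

Answer: -15 2 2 3

Derivation:
Collision at t=4: particles 1 and 2 swap velocities; positions: p0=-12 p1=4 p2=4 p3=5; velocities now: v0=-3 v1=-2 v2=-1 v3=-3
Collision at t=9/2: particles 2 and 3 swap velocities; positions: p0=-27/2 p1=3 p2=7/2 p3=7/2; velocities now: v0=-3 v1=-2 v2=-3 v3=-1
Collision at t=5: particles 1 and 2 swap velocities; positions: p0=-15 p1=2 p2=2 p3=3; velocities now: v0=-3 v1=-3 v2=-2 v3=-1
Advance to t=5 (no further collisions before then); velocities: v0=-3 v1=-3 v2=-2 v3=-1; positions = -15 2 2 3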